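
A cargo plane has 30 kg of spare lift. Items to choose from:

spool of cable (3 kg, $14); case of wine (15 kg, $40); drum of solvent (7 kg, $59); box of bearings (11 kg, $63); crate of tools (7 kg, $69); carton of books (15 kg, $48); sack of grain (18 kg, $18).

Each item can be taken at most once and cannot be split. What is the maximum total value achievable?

$205

This is a 0/1 knapsack; check combinations near the capacity.
- spool of cable+drum of solvent+box of bearings+crate of tools: weight 3+7+11+7=28, value 14+59+63+69=205
- drum of solvent+box of bearings+crate of tools: weight 7+11+7=25, value 59+63+69=191
- drum of solvent+crate of tools+carton of books: weight 7+7+15=29, value 59+69+48=176
- case of wine+drum of solvent+crate of tools: weight 15+7+7=29, value 40+59+69=168
- spool of cable+box of bearings+crate of tools: weight 3+11+7=21, value 14+63+69=146
Best: $205.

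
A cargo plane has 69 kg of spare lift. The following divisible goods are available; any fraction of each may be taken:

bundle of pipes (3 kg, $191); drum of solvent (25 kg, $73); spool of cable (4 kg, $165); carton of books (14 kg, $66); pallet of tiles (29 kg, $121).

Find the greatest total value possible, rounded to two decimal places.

Take in order of value per unit:
- bundle of pipes (191/3 per unit): all 3 → value 191, running total 191.00
- spool of cable (165/4 per unit): all 4 → value 165, running total 356.00
- carton of books (66/14 per unit): all 14 → value 66, running total 422.00
- pallet of tiles (121/29 per unit): all 29 → value 121, running total 543.00
- drum of solvent (73/25 per unit): 19 of 25 → value 19×73/25 = 55.4800, running total 598.48
Total 598.48.

598.48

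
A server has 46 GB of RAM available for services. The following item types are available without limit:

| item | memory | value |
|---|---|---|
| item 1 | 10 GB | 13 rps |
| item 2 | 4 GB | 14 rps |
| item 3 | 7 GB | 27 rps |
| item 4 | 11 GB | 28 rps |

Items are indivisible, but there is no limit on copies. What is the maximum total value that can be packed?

176 rps

Best value-per-unit is item 3 at 27/7; filling with it alone gives 6×27 = 162.
Optimal mix: 1×item 2 + 6×item 3 → memory 46, value 176.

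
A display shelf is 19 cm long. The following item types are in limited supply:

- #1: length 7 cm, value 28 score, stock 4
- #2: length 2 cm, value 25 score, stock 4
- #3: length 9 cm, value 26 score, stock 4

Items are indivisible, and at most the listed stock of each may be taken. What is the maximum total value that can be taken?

Best selections within length 19 and stock limits:
- 1×#1 + 4×#2: length 15, value 128
- 4×#2 + 1×#3: length 17, value 126
- 2×#1 + 2×#2: length 18, value 106
Best: 128 score.

128 score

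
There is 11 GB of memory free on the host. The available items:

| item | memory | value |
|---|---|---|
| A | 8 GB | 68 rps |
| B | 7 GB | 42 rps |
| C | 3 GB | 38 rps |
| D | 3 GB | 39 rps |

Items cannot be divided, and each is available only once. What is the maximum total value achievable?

107 rps

This is a 0/1 knapsack; check combinations near the capacity.
- A+D: memory 8+3=11, value 68+39=107
- A+C: memory 8+3=11, value 68+38=106
- B+D: memory 7+3=10, value 42+39=81
- B+C: memory 7+3=10, value 42+38=80
Best: 107 rps.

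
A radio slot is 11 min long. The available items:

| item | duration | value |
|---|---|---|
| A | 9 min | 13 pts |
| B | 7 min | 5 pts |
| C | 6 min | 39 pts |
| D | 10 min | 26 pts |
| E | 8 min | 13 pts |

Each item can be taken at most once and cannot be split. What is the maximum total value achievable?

Check high-value combinations within 11 min:
- C: duration 6, value 39
- D: duration 10, value 26
- E: duration 8, value 13
- A: duration 9, value 13
- B: duration 7, value 5
Best: 39 pts.

39 pts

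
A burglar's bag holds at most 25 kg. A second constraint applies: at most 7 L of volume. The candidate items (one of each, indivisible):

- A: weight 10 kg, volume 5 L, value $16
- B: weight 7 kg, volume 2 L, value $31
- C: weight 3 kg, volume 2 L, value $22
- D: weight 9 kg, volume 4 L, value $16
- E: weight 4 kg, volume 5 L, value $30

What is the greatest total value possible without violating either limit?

$61

Feasible sets respecting both limits:
- B+E: weight 11, volume 7, value 61
- B+C: weight 10, volume 4, value 53
- C+E: weight 7, volume 7, value 52
- A+B: weight 17, volume 7, value 47
Best: $61.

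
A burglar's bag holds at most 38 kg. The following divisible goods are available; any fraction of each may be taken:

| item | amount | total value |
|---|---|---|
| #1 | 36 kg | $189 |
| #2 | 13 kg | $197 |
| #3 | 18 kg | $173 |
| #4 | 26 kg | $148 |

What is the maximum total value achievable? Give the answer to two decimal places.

Take in order of value per unit:
- #2 (197/13 per unit): all 13 → value 197, running total 197.00
- #3 (173/18 per unit): all 18 → value 173, running total 370.00
- #4 (148/26 per unit): 7 of 26 → value 7×148/26 = 39.8462, running total 409.85
Total 409.85.

409.85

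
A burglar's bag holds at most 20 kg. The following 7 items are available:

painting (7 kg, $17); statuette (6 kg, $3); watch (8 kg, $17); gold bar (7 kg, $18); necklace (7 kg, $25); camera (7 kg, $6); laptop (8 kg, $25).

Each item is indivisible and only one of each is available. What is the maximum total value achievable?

$50

Check high-value combinations within 20 kg:
- necklace+laptop: weight 7+8=15, value 25+25=50
- statuette+gold bar+necklace: weight 6+7+7=20, value 3+18+25=46
- painting+statuette+necklace: weight 7+6+7=20, value 17+3+25=45
- gold bar+necklace: weight 7+7=14, value 18+25=43
Best: $50.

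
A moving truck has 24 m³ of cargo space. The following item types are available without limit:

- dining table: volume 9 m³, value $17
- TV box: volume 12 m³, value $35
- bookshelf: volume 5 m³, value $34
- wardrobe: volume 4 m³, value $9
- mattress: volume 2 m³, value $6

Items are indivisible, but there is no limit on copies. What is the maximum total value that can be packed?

Best value-per-unit is bookshelf at 34/5; filling with it alone gives 4×34 = 136.
Optimal mix: 4×bookshelf + 2×mattress → volume 24, value 148.

$148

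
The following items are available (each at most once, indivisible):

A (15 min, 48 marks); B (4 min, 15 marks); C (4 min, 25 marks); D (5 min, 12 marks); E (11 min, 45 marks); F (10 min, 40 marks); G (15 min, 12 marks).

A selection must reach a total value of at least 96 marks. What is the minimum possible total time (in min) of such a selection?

Subsets with value ≥ 96, sorted by total time:
- B+C+D+E: time 24, value 97
- C+E+F: time 25, value 110
- B+E+F: time 25, value 100
Minimum time: 24 min.

24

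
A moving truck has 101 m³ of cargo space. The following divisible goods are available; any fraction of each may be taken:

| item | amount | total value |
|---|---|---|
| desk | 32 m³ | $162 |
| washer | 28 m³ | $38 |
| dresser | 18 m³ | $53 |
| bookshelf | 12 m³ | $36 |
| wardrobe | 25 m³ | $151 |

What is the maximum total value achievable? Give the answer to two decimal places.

421.00

Take in order of value per unit:
- wardrobe (151/25 per unit): all 25 → value 151, running total 151.00
- desk (162/32 per unit): all 32 → value 162, running total 313.00
- bookshelf (36/12 per unit): all 12 → value 36, running total 349.00
- dresser (53/18 per unit): all 18 → value 53, running total 402.00
- washer (38/28 per unit): 14 of 28 → value 14×38/28 = 19.0000, running total 421.00
Total 421.00.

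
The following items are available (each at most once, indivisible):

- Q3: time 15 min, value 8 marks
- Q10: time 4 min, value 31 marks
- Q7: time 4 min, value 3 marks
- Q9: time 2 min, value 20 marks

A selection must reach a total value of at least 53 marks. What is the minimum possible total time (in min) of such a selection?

10

Subsets with value ≥ 53, sorted by total time:
- Q10+Q7+Q9: time 10, value 54
- Q3+Q10+Q9: time 21, value 59
- Q3+Q10+Q7+Q9: time 25, value 62
Minimum time: 10 min.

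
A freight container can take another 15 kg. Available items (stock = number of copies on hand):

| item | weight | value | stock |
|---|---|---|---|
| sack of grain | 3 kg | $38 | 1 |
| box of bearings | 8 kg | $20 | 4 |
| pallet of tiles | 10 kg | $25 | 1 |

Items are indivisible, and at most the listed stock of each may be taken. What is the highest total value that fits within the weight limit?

$63

Best selections within weight 15 and stock limits:
- 1×sack of grain + 1×pallet of tiles: weight 13, value 63
- 1×sack of grain + 1×box of bearings: weight 11, value 58
- 1×sack of grain: weight 3, value 38
Best: $63.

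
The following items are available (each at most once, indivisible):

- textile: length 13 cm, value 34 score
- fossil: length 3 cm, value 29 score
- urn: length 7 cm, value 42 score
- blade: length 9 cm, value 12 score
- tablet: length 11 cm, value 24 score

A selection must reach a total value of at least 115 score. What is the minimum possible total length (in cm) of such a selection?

32

Subsets with value ≥ 115, sorted by total length:
- textile+fossil+urn+blade: length 32, value 117
- textile+fossil+urn+tablet: length 34, value 129
- textile+fossil+urn+blade+tablet: length 43, value 141
Minimum length: 32 cm.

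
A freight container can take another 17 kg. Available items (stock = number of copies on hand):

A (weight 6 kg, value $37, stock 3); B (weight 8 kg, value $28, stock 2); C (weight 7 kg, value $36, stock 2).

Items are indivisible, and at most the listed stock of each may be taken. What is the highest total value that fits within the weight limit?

Best selections within weight 17 and stock limits:
- 2×A: weight 12, value 74
- 1×A + 1×C: weight 13, value 73
- 2×C: weight 14, value 72
- 1×A + 1×B: weight 14, value 65
Best: $74.

$74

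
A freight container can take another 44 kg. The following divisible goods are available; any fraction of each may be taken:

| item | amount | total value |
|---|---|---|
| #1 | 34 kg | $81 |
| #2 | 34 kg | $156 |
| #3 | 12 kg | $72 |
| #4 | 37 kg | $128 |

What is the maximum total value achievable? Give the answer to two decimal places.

Take in order of value per unit:
- #3 (72/12 per unit): all 12 → value 72, running total 72.00
- #2 (156/34 per unit): 32 of 34 → value 32×156/34 = 146.8235, running total 218.82
Total 218.82.

218.82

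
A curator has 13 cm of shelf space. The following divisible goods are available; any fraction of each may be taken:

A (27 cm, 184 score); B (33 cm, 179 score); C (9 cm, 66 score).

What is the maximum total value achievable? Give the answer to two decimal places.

Take in order of value per unit:
- C (66/9 per unit): all 9 → value 66, running total 66.00
- A (184/27 per unit): 4 of 27 → value 4×184/27 = 27.2593, running total 93.26
Total 93.26.

93.26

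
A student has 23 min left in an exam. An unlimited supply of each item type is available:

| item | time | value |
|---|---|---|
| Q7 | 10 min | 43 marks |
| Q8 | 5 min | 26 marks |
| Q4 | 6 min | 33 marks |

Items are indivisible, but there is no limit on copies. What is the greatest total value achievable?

Best value-per-unit is Q4 at 33/6; filling with it alone gives 3×33 = 99.
Optimal mix: 1×Q8 + 3×Q4 → time 23, value 125.

125 marks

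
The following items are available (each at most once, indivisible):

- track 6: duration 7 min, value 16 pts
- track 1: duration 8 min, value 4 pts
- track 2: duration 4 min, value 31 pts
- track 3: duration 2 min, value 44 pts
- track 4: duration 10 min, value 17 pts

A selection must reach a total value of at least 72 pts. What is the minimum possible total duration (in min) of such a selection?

6

Subsets with value ≥ 72, sorted by total duration:
- track 2+track 3: duration 6, value 75
- track 6+track 2+track 3: duration 13, value 91
Minimum duration: 6 min.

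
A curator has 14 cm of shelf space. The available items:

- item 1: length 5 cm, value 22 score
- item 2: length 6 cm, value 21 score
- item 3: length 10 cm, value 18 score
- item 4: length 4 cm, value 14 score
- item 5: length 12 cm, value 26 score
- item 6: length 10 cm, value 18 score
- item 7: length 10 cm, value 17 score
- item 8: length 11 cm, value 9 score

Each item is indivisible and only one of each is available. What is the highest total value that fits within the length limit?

Check high-value combinations within 14 cm:
- item 1+item 2: length 5+6=11, value 22+21=43
- item 1+item 4: length 5+4=9, value 22+14=36
- item 2+item 4: length 6+4=10, value 21+14=35
Best: 43 score.

43 score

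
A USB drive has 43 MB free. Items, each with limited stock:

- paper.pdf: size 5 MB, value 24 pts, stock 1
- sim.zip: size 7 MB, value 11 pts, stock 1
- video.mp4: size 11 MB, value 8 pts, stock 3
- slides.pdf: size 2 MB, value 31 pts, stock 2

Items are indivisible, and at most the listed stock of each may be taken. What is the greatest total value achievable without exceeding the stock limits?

Best selections within size 43 and stock limits:
- 1×paper.pdf + 1×sim.zip + 2×video.mp4 + 2×slides.pdf: size 38, value 113
- 1×paper.pdf + 3×video.mp4 + 2×slides.pdf: size 42, value 110
- 1×paper.pdf + 1×sim.zip + 1×video.mp4 + 2×slides.pdf: size 27, value 105
- 1×paper.pdf + 2×video.mp4 + 2×slides.pdf: size 31, value 102
Best: 113 pts.

113 pts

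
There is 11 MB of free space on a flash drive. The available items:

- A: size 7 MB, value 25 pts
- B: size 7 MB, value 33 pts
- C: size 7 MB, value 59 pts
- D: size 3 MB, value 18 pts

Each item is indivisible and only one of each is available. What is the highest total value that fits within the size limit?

Check high-value combinations within 11 MB:
- C+D: size 7+3=10, value 59+18=77
- C: size 7, value 59
- B+D: size 7+3=10, value 33+18=51
- A+D: size 7+3=10, value 25+18=43
- B: size 7, value 33
Best: 77 pts.

77 pts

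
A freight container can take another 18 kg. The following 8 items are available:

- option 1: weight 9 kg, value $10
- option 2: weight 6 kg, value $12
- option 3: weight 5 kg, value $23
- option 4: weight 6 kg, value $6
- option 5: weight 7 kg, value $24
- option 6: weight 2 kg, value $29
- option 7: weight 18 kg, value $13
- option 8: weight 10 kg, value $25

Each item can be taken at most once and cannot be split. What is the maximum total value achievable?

Check high-value combinations within 18 kg:
- option 3+option 6+option 8: weight 5+2+10=17, value 23+29+25=77
- option 3+option 5+option 6: weight 5+7+2=14, value 23+24+29=76
- option 2+option 6+option 8: weight 6+2+10=18, value 12+29+25=66
- option 2+option 5+option 6: weight 6+7+2=15, value 12+24+29=65
Best: $77.

$77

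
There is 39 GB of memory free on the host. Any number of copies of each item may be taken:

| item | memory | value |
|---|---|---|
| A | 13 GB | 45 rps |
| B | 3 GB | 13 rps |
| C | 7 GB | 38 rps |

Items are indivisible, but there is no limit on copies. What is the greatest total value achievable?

Best value-per-unit is C at 38/7; filling with it alone gives 5×38 = 190.
Optimal mix: 1×B + 5×C → memory 38, value 203.

203 rps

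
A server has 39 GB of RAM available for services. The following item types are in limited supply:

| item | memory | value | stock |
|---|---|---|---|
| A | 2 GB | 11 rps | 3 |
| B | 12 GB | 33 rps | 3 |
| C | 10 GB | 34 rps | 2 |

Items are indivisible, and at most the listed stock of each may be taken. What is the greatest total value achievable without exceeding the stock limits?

Top feasible selections:
- 3×A + 1×B + 2×C: memory 38, value 134
- 2×A + 1×B + 2×C: memory 36, value 123
- 2×A + 2×B + 1×C: memory 38, value 122
- 1×A + 1×B + 2×C: memory 34, value 112
Best: 134 rps.

134 rps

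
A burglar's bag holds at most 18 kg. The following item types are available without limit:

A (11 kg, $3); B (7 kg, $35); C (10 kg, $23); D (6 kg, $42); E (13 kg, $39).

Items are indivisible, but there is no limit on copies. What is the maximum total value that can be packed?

$126

Best value-per-unit is D at 42/6, and filling with it alone uses weight 3×6=18. No mix of the others beats 3×42 = 126.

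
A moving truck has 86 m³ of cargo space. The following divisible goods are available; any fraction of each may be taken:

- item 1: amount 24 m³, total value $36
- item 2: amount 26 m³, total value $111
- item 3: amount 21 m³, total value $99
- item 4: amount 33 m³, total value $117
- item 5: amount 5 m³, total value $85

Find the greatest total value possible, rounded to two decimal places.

Take in order of value per unit:
- item 5 (85/5 per unit): all 5 → value 85, running total 85.00
- item 3 (99/21 per unit): all 21 → value 99, running total 184.00
- item 2 (111/26 per unit): all 26 → value 111, running total 295.00
- item 4 (117/33 per unit): all 33 → value 117, running total 412.00
- item 1 (36/24 per unit): 1 of 24 → value 1×36/24 = 1.5000, running total 413.50
Total 413.50.

413.50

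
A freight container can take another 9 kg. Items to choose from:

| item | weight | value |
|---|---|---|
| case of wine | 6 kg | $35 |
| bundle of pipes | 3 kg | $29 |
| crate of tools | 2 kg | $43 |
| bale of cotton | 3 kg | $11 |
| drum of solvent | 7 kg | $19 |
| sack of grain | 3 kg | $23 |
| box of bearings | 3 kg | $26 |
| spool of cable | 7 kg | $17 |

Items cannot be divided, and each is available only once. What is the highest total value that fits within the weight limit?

Check high-value combinations within 9 kg:
- bundle of pipes+crate of tools+box of bearings: weight 3+2+3=8, value 29+43+26=98
- bundle of pipes+crate of tools+sack of grain: weight 3+2+3=8, value 29+43+23=95
- crate of tools+sack of grain+box of bearings: weight 2+3+3=8, value 43+23+26=92
- bundle of pipes+crate of tools+bale of cotton: weight 3+2+3=8, value 29+43+11=83
- crate of tools+bale of cotton+box of bearings: weight 2+3+3=8, value 43+11+26=80
Best: $98.

$98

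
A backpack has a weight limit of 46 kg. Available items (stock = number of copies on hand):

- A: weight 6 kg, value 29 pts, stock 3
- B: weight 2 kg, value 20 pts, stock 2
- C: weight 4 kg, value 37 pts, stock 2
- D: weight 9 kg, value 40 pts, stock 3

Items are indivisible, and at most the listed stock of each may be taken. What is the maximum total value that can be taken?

263 pts

Top feasible selections:
- 1×A + 2×B + 2×C + 3×D: weight 45, value 263
- 3×A + 1×B + 2×C + 2×D: weight 46, value 261
- 2×A + 2×B + 2×C + 2×D: weight 42, value 252
Best: 263 pts.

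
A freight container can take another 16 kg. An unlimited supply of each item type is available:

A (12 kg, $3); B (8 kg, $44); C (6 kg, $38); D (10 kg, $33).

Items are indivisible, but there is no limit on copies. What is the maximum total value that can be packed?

$88

Best value-per-unit is C at 38/6; filling with it alone gives 2×38 = 76.
Optimal mix: 2×B → weight 16, value 88.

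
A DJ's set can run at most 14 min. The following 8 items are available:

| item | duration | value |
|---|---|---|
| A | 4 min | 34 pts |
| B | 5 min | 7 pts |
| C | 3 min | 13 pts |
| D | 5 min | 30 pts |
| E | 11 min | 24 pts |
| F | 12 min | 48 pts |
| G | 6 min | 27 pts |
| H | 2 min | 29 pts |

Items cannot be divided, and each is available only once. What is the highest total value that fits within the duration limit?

106 pts

This is a 0/1 knapsack; check combinations near the capacity.
- A+C+D+H: duration 4+3+5+2=14, value 34+13+30+29=106
- A+D+H: duration 4+5+2=11, value 34+30+29=93
- A+G+H: duration 4+6+2=12, value 34+27+29=90
- D+G+H: duration 5+6+2=13, value 30+27+29=86
Best: 106 pts.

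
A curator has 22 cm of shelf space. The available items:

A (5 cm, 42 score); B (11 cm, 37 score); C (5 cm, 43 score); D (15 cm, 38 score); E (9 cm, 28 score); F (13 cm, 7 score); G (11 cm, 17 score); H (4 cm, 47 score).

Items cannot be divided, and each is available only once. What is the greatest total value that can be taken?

Check high-value combinations within 22 cm:
- A+C+H: length 5+5+4=14, value 42+43+47=132
- B+C+H: length 11+5+4=20, value 37+43+47=127
- A+B+H: length 5+11+4=20, value 42+37+47=126
- A+B+C: length 5+11+5=21, value 42+37+43=122
Best: 132 score.

132 score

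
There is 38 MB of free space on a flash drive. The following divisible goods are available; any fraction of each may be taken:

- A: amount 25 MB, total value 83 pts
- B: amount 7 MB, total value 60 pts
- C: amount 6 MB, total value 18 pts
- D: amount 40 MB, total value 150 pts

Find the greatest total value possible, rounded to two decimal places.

176.25

Take in order of value per unit:
- B (60/7 per unit): all 7 → value 60, running total 60.00
- D (150/40 per unit): 31 of 40 → value 31×150/40 = 116.2500, running total 176.25
Total 176.25.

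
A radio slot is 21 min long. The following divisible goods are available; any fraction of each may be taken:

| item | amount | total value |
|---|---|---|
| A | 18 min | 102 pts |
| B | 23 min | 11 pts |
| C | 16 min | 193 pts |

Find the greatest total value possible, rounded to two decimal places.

221.33

Take in order of value per unit:
- C (193/16 per unit): all 16 → value 193, running total 193.00
- A (102/18 per unit): 5 of 18 → value 5×102/18 = 28.3333, running total 221.33
Total 221.33.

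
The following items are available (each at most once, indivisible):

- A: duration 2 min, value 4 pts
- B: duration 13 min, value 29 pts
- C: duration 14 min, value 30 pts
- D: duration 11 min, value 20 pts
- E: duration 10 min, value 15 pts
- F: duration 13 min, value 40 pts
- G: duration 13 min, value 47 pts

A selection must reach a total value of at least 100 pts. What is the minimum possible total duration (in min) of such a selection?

Subsets with value ≥ 100, sorted by total duration:
- E+F+G: duration 36, value 102
- D+F+G: duration 37, value 107
- A+E+F+G: duration 38, value 106
- B+F+G: duration 39, value 116
Minimum duration: 36 min.

36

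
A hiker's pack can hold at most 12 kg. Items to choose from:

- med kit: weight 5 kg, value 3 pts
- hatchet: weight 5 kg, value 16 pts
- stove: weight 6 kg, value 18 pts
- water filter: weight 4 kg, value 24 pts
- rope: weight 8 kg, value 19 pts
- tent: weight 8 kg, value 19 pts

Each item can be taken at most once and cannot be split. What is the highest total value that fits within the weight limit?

Check high-value combinations within 12 kg:
- water filter+rope: weight 4+8=12, value 24+19=43
- water filter+tent: weight 4+8=12, value 24+19=43
- stove+water filter: weight 6+4=10, value 18+24=42
Best: 43 pts.

43 pts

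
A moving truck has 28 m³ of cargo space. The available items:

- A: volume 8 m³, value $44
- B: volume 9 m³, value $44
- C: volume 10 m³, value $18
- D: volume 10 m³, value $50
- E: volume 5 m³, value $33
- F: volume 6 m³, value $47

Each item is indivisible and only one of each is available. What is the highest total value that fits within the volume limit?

$168

Check high-value combinations within 28 m³:
- A+B+E+F: volume 8+9+5+6=28, value 44+44+33+47=168
- A+D+F: volume 8+10+6=24, value 44+50+47=141
- B+D+F: volume 9+10+6=25, value 44+50+47=141
- A+B+D: volume 8+9+10=27, value 44+44+50=138
Best: $168.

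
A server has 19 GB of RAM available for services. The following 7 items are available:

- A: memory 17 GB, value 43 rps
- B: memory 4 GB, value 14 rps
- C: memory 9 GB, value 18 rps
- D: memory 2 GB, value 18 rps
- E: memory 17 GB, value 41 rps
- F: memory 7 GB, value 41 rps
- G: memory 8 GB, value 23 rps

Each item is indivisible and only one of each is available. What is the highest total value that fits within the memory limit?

82 rps

Check high-value combinations within 19 GB:
- D+F+G: memory 2+7+8=17, value 18+41+23=82
- B+F+G: memory 4+7+8=19, value 14+41+23=78
- C+D+F: memory 9+2+7=18, value 18+18+41=77
Best: 82 rps.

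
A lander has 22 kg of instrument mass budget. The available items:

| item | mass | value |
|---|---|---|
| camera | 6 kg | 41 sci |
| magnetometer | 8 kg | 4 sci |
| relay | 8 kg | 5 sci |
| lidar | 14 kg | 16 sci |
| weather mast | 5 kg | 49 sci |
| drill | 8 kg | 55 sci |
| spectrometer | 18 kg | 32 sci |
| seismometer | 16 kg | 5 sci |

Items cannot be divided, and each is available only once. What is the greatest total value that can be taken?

Check high-value combinations within 22 kg:
- camera+weather mast+drill: mass 6+5+8=19, value 41+49+55=145
- relay+weather mast+drill: mass 8+5+8=21, value 5+49+55=109
- magnetometer+weather mast+drill: mass 8+5+8=21, value 4+49+55=108
- weather mast+drill: mass 5+8=13, value 49+55=104
Best: 145 sci.

145 sci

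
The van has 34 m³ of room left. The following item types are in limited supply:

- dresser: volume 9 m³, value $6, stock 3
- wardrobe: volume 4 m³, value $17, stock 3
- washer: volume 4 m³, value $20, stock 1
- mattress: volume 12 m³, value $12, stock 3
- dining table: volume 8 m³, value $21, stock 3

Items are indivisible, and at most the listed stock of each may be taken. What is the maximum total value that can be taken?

$113

Best selections within volume 34 and stock limits:
- 3×wardrobe + 1×washer + 2×dining table: volume 32, value 113
- 1×wardrobe + 1×washer + 3×dining table: volume 32, value 100
Best: $113.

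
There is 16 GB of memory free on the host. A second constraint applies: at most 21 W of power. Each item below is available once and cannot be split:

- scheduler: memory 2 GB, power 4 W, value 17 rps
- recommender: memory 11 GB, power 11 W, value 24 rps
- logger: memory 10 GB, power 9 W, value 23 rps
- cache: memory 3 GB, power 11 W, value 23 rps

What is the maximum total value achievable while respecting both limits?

Feasible sets respecting both limits:
- logger+cache: memory 13, power 20, value 46
- scheduler+recommender: memory 13, power 15, value 41
- scheduler+logger: memory 12, power 13, value 40
- scheduler+cache: memory 5, power 15, value 40
Best: 46 rps.

46 rps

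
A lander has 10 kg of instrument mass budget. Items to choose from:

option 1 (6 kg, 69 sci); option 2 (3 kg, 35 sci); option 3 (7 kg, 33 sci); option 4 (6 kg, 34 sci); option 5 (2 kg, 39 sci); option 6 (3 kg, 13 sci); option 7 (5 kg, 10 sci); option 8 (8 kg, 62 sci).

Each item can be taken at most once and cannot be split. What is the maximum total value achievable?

108 sci

This is a 0/1 knapsack; check combinations near the capacity.
- option 1+option 5: mass 6+2=8, value 69+39=108
- option 1+option 2: mass 6+3=9, value 69+35=104
- option 5+option 8: mass 2+8=10, value 39+62=101
- option 2+option 5+option 6: mass 3+2+3=8, value 35+39+13=87
- option 2+option 5+option 7: mass 3+2+5=10, value 35+39+10=84
Best: 108 sci.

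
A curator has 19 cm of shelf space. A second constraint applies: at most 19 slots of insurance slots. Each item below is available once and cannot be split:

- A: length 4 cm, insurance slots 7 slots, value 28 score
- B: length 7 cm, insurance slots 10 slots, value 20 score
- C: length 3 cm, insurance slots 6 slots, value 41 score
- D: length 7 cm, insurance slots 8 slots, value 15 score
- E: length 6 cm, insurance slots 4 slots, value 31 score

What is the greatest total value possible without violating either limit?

100 score

Feasible sets respecting both limits:
- A+C+E: length 13, insurance slots 17, value 100
- C+D+E: length 16, insurance slots 18, value 87
- A+D+E: length 17, insurance slots 19, value 74
Best: 100 score.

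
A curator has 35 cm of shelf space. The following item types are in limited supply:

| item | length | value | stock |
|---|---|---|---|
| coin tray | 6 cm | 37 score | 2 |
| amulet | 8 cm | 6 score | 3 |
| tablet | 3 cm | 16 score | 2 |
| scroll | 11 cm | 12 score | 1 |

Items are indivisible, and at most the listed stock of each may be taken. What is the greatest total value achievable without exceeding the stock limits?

118 score

Best selections within length 35 and stock limits:
- 2×coin tray + 2×tablet + 1×scroll: length 29, value 118
- 2×coin tray + 2×amulet + 2×tablet: length 34, value 118
Best: 118 score.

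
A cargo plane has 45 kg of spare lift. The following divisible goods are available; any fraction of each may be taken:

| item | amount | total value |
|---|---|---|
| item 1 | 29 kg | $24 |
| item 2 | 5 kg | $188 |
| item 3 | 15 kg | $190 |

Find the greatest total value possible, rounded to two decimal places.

Take in order of value per unit:
- item 2 (188/5 per unit): all 5 → value 188, running total 188.00
- item 3 (190/15 per unit): all 15 → value 190, running total 378.00
- item 1 (24/29 per unit): 25 of 29 → value 25×24/29 = 20.6897, running total 398.69
Total 398.69.

398.69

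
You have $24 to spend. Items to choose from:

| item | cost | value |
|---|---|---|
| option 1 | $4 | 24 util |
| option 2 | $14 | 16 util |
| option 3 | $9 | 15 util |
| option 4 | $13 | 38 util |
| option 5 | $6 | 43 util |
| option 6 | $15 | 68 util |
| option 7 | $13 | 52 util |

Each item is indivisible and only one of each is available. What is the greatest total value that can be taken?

119 util

Check high-value combinations within $24:
- option 1+option 5+option 7: cost 4+6+13=23, value 24+43+52=119
- option 5+option 6: cost 6+15=21, value 43+68=111
- option 1+option 4+option 5: cost 4+13+6=23, value 24+38+43=105
- option 5+option 7: cost 6+13=19, value 43+52=95
Best: 119 util.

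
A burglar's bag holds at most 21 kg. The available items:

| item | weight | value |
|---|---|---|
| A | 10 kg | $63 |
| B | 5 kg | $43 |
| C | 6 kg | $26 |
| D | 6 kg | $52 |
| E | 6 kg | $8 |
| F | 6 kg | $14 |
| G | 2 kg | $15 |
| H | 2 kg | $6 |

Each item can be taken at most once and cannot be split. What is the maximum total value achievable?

Check high-value combinations within 21 kg:
- A+B+D: weight 10+5+6=21, value 63+43+52=158
- B+C+D+G+H: weight 5+6+6+2+2=21, value 43+26+52+15+6=142
- B+C+D+G: weight 5+6+6+2=19, value 43+26+52+15=136
Best: $158.

$158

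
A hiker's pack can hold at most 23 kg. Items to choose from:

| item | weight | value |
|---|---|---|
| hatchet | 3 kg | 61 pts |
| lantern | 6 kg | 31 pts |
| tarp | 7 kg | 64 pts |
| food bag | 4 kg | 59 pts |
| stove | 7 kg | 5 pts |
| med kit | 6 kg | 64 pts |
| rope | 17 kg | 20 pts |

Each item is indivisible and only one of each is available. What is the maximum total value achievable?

248 pts

Check high-value combinations within 23 kg:
- hatchet+tarp+food bag+med kit: weight 3+7+4+6=20, value 61+64+59+64=248
- hatchet+lantern+tarp+med kit: weight 3+6+7+6=22, value 61+31+64+64=220
- lantern+tarp+food bag+med kit: weight 6+7+4+6=23, value 31+64+59+64=218
Best: 248 pts.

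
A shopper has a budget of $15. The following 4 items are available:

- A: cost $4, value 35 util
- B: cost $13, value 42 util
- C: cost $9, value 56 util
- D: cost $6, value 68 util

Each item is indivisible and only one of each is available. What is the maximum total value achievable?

Check high-value combinations within $15:
- C+D: cost 9+6=15, value 56+68=124
- A+D: cost 4+6=10, value 35+68=103
- A+C: cost 4+9=13, value 35+56=91
- D: cost 6, value 68
Best: 124 util.

124 util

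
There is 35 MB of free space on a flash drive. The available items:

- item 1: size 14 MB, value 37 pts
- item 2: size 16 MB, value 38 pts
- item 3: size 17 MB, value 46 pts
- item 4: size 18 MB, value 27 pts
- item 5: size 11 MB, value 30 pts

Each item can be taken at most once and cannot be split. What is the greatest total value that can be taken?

Check high-value combinations within 35 MB:
- item 2+item 3: size 16+17=33, value 38+46=84
- item 1+item 3: size 14+17=31, value 37+46=83
- item 3+item 5: size 17+11=28, value 46+30=76
- item 1+item 2: size 14+16=30, value 37+38=75
- item 3+item 4: size 17+18=35, value 46+27=73
Best: 84 pts.

84 pts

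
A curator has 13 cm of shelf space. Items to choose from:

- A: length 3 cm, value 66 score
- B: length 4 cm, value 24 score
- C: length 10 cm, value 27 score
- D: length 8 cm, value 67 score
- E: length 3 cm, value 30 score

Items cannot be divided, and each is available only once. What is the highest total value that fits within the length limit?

This is a 0/1 knapsack; check combinations near the capacity.
- A+D: length 3+8=11, value 66+67=133
- A+B+E: length 3+4+3=10, value 66+24+30=120
- D+E: length 8+3=11, value 67+30=97
Best: 133 score.

133 score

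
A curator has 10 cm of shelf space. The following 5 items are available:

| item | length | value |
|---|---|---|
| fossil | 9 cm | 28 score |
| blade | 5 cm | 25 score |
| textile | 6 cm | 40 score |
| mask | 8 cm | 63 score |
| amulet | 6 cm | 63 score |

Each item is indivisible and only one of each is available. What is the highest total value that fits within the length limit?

This is a 0/1 knapsack; check combinations near the capacity.
- amulet: length 6, value 63
- mask: length 8, value 63
- textile: length 6, value 40
- fossil: length 9, value 28
Best: 63 score.

63 score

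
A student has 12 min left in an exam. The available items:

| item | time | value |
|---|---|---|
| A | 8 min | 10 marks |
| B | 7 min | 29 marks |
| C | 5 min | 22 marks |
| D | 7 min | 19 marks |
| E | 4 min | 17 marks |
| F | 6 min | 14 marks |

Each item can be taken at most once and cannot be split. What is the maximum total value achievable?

Check high-value combinations within 12 min:
- B+C: time 7+5=12, value 29+22=51
- B+E: time 7+4=11, value 29+17=46
- C+D: time 5+7=12, value 22+19=41
- C+E: time 5+4=9, value 22+17=39
Best: 51 marks.

51 marks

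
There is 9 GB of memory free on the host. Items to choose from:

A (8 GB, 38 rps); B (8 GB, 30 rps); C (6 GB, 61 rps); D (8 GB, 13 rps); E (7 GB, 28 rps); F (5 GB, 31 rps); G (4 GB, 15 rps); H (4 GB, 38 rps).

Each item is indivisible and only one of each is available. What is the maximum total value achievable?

Check high-value combinations within 9 GB:
- F+H: memory 5+4=9, value 31+38=69
- C: memory 6, value 61
- G+H: memory 4+4=8, value 15+38=53
- F+G: memory 5+4=9, value 31+15=46
Best: 69 rps.

69 rps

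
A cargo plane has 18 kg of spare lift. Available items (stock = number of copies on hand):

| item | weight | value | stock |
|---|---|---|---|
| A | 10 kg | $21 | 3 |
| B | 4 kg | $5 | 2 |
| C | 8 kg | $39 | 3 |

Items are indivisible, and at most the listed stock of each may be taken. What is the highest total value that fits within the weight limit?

$78

Best selections within weight 18 and stock limits:
- 2×C: weight 16, value 78
- 1×A + 1×C: weight 18, value 60
Best: $78.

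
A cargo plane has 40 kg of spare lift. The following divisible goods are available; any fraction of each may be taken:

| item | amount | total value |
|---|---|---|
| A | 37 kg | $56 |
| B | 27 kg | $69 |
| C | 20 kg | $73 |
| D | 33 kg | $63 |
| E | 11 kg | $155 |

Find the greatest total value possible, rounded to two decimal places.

251.00

Take in order of value per unit:
- E (155/11 per unit): all 11 → value 155, running total 155.00
- C (73/20 per unit): all 20 → value 73, running total 228.00
- B (69/27 per unit): 9 of 27 → value 9×69/27 = 23.0000, running total 251.00
Total 251.00.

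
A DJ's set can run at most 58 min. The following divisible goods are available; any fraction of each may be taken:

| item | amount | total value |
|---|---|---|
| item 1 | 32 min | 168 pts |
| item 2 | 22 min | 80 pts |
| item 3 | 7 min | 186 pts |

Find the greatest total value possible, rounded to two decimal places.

Take in order of value per unit:
- item 3 (186/7 per unit): all 7 → value 186, running total 186.00
- item 1 (168/32 per unit): all 32 → value 168, running total 354.00
- item 2 (80/22 per unit): 19 of 22 → value 19×80/22 = 69.0909, running total 423.09
Total 423.09.

423.09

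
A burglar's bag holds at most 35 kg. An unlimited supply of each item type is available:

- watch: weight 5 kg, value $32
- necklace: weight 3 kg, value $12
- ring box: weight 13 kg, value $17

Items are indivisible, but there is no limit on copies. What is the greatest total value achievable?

$224

Best value-per-unit is watch at 32/5, and filling with it alone uses weight 7×5=35. No mix of the others beats 7×32 = 224.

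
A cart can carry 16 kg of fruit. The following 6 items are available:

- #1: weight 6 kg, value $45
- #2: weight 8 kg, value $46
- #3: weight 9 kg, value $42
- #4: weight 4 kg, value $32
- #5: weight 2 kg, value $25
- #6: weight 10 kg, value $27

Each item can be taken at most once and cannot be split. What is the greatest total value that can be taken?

Check high-value combinations within 16 kg:
- #1+#2+#5: weight 6+8+2=16, value 45+46+25=116
- #2+#4+#5: weight 8+4+2=14, value 46+32+25=103
- #1+#4+#5: weight 6+4+2=12, value 45+32+25=102
Best: $116.

$116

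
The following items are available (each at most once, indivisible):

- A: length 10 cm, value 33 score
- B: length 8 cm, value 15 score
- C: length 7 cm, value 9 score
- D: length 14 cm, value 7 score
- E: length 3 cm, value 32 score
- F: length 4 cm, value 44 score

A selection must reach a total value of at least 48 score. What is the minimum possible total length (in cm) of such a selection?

Subsets with value ≥ 48, sorted by total length:
- E+F: length 7, value 76
- C+F: length 11, value 53
- B+F: length 12, value 59
- A+E: length 13, value 65
Minimum length: 7 cm.

7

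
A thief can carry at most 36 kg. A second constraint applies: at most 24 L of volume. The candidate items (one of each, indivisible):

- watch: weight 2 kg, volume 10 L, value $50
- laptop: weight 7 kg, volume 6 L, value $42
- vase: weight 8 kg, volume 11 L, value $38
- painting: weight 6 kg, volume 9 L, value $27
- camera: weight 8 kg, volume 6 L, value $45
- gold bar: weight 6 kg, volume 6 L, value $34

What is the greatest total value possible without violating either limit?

$137

Feasible sets respecting both limits:
- watch+laptop+camera: weight 17, volume 22, value 137
- watch+camera+gold bar: weight 16, volume 22, value 129
- watch+laptop+gold bar: weight 15, volume 22, value 126
Best: $137.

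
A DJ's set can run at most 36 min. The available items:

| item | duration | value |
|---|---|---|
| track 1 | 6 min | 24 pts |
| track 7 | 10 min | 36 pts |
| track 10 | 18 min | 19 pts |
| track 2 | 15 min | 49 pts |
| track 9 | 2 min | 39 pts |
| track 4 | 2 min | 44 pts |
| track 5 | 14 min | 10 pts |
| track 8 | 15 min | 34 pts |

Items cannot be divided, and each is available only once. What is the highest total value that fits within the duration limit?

192 pts

Check high-value combinations within 36 min:
- track 1+track 7+track 2+track 9+track 4: duration 6+10+15+2+2=35, value 24+36+49+39+44=192
- track 1+track 7+track 9+track 4+track 8: duration 6+10+2+2+15=35, value 24+36+39+44+34=177
- track 7+track 2+track 9+track 4: duration 10+15+2+2=29, value 36+49+39+44=168
- track 2+track 9+track 4+track 8: duration 15+2+2+15=34, value 49+39+44+34=166
- track 1+track 2+track 9+track 4: duration 6+15+2+2=25, value 24+49+39+44=156
Best: 192 pts.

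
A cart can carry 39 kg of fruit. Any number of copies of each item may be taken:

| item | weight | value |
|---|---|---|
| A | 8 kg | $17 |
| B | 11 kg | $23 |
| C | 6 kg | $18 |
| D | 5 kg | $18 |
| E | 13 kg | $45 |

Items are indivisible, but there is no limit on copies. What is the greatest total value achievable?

Best value-per-unit is D at 18/5; filling with it alone gives 7×18 = 126.
Optimal mix: 1×C + 4×D + 1×E → weight 39, value 135.

$135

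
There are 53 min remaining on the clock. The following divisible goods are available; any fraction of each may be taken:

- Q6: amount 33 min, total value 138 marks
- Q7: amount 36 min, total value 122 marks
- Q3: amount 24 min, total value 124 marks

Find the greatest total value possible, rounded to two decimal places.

Take in order of value per unit:
- Q3 (124/24 per unit): all 24 → value 124, running total 124.00
- Q6 (138/33 per unit): 29 of 33 → value 29×138/33 = 121.2727, running total 245.27
Total 245.27.

245.27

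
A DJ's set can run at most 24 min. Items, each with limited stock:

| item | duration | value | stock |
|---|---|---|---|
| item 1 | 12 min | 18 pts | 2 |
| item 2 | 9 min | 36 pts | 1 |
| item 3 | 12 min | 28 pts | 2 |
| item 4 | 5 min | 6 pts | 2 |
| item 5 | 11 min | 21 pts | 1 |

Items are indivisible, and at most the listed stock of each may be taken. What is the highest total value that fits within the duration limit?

64 pts

Top feasible selections:
- 1×item 2 + 1×item 3: duration 21, value 64
- 1×item 2 + 1×item 5: duration 20, value 57
Best: 64 pts.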